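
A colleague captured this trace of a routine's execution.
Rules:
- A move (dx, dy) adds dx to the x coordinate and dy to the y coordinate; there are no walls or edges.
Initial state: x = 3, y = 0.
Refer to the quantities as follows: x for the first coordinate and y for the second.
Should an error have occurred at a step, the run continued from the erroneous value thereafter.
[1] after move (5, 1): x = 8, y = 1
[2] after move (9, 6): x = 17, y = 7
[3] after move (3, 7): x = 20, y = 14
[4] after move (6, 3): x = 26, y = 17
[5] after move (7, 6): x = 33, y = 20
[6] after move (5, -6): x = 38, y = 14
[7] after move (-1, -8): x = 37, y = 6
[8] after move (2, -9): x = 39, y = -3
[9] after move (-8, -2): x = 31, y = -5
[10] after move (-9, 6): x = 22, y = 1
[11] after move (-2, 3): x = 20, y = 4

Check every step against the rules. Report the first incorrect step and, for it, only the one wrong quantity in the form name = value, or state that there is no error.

Recomputing the run from the initial state:
step 1: x = 8, y = 1
step 2: x = 17, y = 7
step 3: x = 20, y = 14
step 4: x = 26, y = 17
step 5: x = 33, y = 23
step 6: x = 38, y = 17
step 7: x = 37, y = 9
step 8: x = 39, y = 0
step 9: x = 31, y = -2
step 10: x = 22, y = 4
step 11: x = 20, y = 7
The first disagreement with the trace is at step 5, where the value should be y = 23.

step 5, y = 23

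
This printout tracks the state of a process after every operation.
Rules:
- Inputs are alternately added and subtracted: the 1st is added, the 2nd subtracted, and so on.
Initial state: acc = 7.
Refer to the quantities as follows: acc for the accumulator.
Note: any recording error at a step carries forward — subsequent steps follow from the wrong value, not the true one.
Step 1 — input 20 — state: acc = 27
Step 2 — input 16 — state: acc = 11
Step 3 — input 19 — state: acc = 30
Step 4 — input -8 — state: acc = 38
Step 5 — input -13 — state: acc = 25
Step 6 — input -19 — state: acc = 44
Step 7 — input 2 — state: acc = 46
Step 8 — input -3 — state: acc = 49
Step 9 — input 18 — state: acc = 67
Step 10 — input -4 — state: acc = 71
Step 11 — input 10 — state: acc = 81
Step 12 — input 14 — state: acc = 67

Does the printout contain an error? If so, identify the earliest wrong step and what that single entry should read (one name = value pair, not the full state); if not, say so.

1. acc = 7 + 20 = 27 (confirmed correct)
2. acc = 27 - 16 = 11 (no discrepancy)
3. acc = 11 + 19 = 30 (verified)
4. acc = 30 - -8 = 38 (checks out)
5. acc = 38 + -13 = 25 (same as recorded)
6. acc = 25 - -19 = 44 (matches)
7. acc = 44 + 2 = 46 (consistent with the printout)
8. acc = 46 - -3 = 49 (verified)
9. acc = 49 + 18 = 67 (no discrepancy)
10. acc = 67 - -4 = 71 (checks out)
11. acc = 71 + 10 = 81 (no discrepancy)
12. acc = 81 - 14 = 67 (confirmed correct)
All entries verified; no error found.

no error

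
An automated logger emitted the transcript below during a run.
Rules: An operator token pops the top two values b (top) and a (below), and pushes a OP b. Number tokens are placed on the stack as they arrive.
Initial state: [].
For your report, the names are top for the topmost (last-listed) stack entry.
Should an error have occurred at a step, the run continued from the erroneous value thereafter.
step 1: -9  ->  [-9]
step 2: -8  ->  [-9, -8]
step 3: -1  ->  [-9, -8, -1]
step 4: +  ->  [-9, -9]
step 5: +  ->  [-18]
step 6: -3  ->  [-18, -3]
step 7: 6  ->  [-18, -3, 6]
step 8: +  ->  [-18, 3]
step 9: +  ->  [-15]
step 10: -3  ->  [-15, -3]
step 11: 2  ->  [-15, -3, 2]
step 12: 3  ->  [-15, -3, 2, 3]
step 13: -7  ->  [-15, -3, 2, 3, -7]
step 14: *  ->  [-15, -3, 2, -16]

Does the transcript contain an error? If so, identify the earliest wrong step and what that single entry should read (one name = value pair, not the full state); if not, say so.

1. push -9: top = -9 (agrees with the transcript)
2. push -8: top = -8 (in agreement)
3. push -1: top = -1 (exactly as logged)
4. -8 + -1 = -9 (agrees with the transcript)
5. -9 + -9 = -18 (same as recorded)
6. push -3: top = -3 (checks out)
7. push 6: top = 6 (confirmed correct)
8. -3 + 6 = 3 (agrees with the transcript)
9. -18 + 3 = -15 (exactly as logged)
10. push -3: top = -3 (same as recorded)
11. push 2: top = 2 (consistent with the transcript)
12. push 3: top = 3 (exactly as logged)
13. push -7: top = -7 (consistent with the transcript)
14. 3 * -7 = -21 (the recorded entry deviates here)
First incorrect step: 14; the correct value is top = -21.

step 14, top = -21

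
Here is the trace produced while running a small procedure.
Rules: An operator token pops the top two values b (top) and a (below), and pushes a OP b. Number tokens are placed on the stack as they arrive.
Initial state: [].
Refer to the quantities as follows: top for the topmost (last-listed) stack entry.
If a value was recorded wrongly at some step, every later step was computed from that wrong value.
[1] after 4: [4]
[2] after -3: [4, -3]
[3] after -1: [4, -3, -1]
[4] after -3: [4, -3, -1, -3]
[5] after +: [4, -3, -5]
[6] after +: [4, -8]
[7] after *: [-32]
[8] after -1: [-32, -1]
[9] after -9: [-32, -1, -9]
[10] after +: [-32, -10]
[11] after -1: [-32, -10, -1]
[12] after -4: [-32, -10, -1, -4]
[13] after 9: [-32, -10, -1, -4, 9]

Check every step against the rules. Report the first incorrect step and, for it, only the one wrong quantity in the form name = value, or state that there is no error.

Recomputing the run from the initial state:
step 1: [4]
step 2: [4, -3]
step 3: [4, -3, -1]
step 4: [4, -3, -1, -3]
step 5: [4, -3, -4]
step 6: [4, -7]
step 7: [-28]
step 8: [-28, -1]
step 9: [-28, -1, -9]
step 10: [-28, -10]
step 11: [-28, -10, -1]
step 12: [-28, -10, -1, -4]
step 13: [-28, -10, -1, -4, 9]
The first disagreement with the trace is at step 5, where the value should be top = -4.

step 5, top = -4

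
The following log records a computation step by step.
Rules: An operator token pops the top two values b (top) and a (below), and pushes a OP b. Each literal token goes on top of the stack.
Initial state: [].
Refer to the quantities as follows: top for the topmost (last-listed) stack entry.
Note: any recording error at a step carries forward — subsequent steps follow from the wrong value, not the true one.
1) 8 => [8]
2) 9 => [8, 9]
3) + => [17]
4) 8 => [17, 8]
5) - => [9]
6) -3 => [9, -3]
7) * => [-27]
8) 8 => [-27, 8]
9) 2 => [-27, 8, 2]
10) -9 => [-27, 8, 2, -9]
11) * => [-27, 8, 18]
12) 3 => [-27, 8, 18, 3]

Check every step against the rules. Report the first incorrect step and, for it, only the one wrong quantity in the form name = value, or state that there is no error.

step 11, top = -18

step 1: push 8: top = 8 -> no discrepancy
step 2: push 9: top = 9 -> in agreement
step 3: 8 + 9 = 17 -> matches
step 4: push 8: top = 8 -> exactly as logged
step 5: 17 - 8 = 9 -> verified
step 6: push -3: top = -3 -> in agreement
step 7: 9 * -3 = -27 -> same as recorded
step 8: push 8: top = 8 -> consistent with the log
step 9: push 2: top = 2 -> agrees with the log
step 10: push -9: top = -9 -> agrees with the log
step 11: 2 * -9 = -18 -> a discrepancy with the log
Step 11 is the first one off; corrected, top = -18.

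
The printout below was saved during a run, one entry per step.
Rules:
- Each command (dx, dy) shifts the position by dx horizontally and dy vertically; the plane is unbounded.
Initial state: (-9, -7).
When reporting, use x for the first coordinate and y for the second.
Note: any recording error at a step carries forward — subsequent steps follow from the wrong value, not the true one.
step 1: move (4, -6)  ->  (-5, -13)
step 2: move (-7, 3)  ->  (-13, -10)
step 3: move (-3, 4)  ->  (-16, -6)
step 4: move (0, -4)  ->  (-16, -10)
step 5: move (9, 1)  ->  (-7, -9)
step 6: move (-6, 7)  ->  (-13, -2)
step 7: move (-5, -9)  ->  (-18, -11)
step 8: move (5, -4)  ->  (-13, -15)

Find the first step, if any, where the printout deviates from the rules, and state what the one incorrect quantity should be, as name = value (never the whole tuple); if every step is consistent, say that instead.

step 2, x = -12

Recomputing the run from the initial state:
step 1: x = -5, y = -13
step 2: x = -12, y = -10
step 3: x = -15, y = -6
step 4: x = -15, y = -10
step 5: x = -6, y = -9
step 6: x = -12, y = -2
step 7: x = -17, y = -11
step 8: x = -12, y = -15
The first disagreement with the printout is at step 2, where the value should be x = -12.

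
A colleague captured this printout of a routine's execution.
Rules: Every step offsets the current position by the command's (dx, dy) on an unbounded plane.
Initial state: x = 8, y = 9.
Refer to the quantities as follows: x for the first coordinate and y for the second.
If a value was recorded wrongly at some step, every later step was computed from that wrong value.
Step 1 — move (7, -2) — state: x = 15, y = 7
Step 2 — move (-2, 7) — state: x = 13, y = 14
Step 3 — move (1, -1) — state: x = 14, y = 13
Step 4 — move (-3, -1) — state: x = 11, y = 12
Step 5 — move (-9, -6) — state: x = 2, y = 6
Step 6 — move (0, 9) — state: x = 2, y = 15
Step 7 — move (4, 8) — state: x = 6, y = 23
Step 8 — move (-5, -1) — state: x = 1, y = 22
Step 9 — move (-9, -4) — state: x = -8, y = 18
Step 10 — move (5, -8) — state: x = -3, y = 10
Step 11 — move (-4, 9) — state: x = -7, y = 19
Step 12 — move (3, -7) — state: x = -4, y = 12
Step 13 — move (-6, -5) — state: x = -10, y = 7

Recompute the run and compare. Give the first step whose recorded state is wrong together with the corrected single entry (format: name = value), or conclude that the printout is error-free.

Recomputing the run from the initial state:
step 1: x = 15, y = 7
step 2: x = 13, y = 14
step 3: x = 14, y = 13
step 4: x = 11, y = 12
step 5: x = 2, y = 6
step 6: x = 2, y = 15
step 7: x = 6, y = 23
step 8: x = 1, y = 22
step 9: x = -8, y = 18
step 10: x = -3, y = 10
step 11: x = -7, y = 19
step 12: x = -4, y = 12
step 13: x = -10, y = 7
This matches the printout at every step.

no error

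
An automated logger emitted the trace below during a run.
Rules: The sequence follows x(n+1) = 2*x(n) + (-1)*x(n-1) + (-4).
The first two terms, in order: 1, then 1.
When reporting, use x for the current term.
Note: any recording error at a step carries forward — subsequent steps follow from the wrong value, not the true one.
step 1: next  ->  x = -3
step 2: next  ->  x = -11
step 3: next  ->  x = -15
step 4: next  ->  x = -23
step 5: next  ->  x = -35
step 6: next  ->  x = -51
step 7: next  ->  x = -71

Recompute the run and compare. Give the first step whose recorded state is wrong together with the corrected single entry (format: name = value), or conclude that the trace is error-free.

Recomputing the run from the initial state:
step 1: x = -3
step 2: x = -11
step 3: x = -23
step 4: x = -39
step 5: x = -59
step 6: x = -83
step 7: x = -111
The first disagreement with the trace is at step 3, where the value should be x = -23.

step 3, x = -23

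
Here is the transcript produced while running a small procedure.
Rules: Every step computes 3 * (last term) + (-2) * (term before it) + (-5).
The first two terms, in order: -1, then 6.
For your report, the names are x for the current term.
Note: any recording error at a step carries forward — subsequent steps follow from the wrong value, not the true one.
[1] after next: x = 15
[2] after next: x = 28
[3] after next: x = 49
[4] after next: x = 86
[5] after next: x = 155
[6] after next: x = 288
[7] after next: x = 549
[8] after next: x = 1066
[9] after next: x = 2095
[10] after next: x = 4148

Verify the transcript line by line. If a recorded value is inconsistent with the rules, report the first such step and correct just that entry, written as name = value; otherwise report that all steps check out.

no error

Step 1: x = 3*(6) + (-2)*(-1) + (-5) = 15 — agrees with the transcript.
Step 2: x = 3*(15) + (-2)*(6) + (-5) = 28 — no discrepancy.
Step 3: x = 3*(28) + (-2)*(15) + (-5) = 49 — no discrepancy.
Step 4: x = 3*(49) + (-2)*(28) + (-5) = 86 — confirmed correct.
Step 5: x = 3*(86) + (-2)*(49) + (-5) = 155 — confirmed correct.
Step 6: x = 3*(155) + (-2)*(86) + (-5) = 288 — same as recorded.
Step 7: x = 3*(288) + (-2)*(155) + (-5) = 549 — same as recorded.
Step 8: x = 3*(549) + (-2)*(288) + (-5) = 1066 — no discrepancy.
Step 9: x = 3*(1066) + (-2)*(549) + (-5) = 2095 — exactly as logged.
Step 10: x = 3*(2095) + (-2)*(1066) + (-5) = 4148 — same as recorded.
The whole run recomputes cleanly — no discrepancies.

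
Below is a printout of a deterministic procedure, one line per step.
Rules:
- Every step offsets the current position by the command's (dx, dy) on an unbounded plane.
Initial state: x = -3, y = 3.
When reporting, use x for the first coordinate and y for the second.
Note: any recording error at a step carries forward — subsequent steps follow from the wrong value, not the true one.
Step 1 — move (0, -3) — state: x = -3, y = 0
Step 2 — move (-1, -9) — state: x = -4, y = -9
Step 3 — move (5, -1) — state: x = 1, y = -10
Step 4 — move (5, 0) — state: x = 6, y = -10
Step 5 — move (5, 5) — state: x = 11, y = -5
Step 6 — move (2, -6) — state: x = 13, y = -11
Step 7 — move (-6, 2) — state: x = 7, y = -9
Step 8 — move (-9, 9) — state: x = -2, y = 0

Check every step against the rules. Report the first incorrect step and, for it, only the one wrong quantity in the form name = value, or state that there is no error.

step 1: x = -3 + (0) = -3, y = 3 + (-3) = 0 -> checks out
step 2: x = -3 + (-1) = -4, y = 0 + (-9) = -9 -> exactly as logged
step 3: x = -4 + (5) = 1, y = -9 + (-1) = -10 -> exactly as logged
step 4: x = 1 + (5) = 6, y = -10 + (0) = -10 -> in agreement
step 5: x = 6 + (5) = 11, y = -10 + (5) = -5 -> verified
step 6: x = 11 + (2) = 13, y = -5 + (-6) = -11 -> matches
step 7: x = 13 + (-6) = 7, y = -11 + (2) = -9 -> checks out
step 8: x = 7 + (-9) = -2, y = -9 + (9) = 0 -> consistent with the printout
The whole run recomputes cleanly — no discrepancies.

no error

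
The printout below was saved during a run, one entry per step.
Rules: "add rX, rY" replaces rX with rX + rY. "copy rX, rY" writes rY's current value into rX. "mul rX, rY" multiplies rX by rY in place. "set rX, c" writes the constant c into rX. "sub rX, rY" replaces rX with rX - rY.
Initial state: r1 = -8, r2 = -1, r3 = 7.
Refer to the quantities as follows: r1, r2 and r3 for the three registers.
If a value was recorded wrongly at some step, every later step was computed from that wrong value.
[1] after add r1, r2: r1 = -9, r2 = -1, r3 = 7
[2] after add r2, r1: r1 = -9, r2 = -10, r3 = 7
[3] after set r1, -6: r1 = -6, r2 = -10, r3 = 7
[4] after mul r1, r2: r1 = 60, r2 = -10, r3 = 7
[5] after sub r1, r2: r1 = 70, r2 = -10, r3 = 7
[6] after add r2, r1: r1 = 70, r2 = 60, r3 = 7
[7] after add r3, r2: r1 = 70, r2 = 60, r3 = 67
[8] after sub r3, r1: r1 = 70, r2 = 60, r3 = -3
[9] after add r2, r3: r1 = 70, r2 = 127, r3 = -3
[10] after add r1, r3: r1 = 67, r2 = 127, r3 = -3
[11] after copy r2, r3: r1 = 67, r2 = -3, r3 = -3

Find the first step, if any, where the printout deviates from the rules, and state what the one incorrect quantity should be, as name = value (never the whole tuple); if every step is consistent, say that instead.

1. r1 = -8 + -1 = -9 (verified)
2. r2 = -1 + -9 = -10 (exactly as logged)
3. r1 = -6 (matches)
4. r1 = -6 * -10 = 60 (verified)
5. r1 = 60 - -10 = 70 (agrees with the printout)
6. r2 = -10 + 70 = 60 (matches)
7. r3 = 7 + 60 = 67 (exactly as logged)
8. r3 = 67 - 70 = -3 (checks out)
9. r2 = 60 + -3 = 57 (the printout has a different value)
First incorrect step: 9; the correct value is r2 = 57.

step 9, r2 = 57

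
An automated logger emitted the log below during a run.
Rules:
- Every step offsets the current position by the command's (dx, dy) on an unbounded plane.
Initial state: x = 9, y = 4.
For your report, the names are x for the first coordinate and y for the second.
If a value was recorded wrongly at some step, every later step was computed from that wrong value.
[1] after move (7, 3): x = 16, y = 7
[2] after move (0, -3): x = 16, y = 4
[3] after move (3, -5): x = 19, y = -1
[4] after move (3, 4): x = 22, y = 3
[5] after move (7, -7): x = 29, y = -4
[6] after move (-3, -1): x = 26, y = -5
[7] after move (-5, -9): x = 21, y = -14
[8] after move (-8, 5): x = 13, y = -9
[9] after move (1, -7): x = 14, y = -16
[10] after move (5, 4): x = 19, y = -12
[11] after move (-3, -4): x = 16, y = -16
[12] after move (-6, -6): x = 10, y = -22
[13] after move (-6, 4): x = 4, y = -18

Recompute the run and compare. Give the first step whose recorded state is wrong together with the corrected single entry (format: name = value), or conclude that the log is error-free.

step 1: x = 9 + (7) = 16, y = 4 + (3) = 7 -> no discrepancy
step 2: x = 16 + (0) = 16, y = 7 + (-3) = 4 -> in agreement
step 3: x = 16 + (3) = 19, y = 4 + (-5) = -1 -> checks out
step 4: x = 19 + (3) = 22, y = -1 + (4) = 3 -> same as recorded
step 5: x = 22 + (7) = 29, y = 3 + (-7) = -4 -> no discrepancy
step 6: x = 29 + (-3) = 26, y = -4 + (-1) = -5 -> verified
step 7: x = 26 + (-5) = 21, y = -5 + (-9) = -14 -> no discrepancy
step 8: x = 21 + (-8) = 13, y = -14 + (5) = -9 -> checks out
step 9: x = 13 + (1) = 14, y = -9 + (-7) = -16 -> checks out
step 10: x = 14 + (5) = 19, y = -16 + (4) = -12 -> agrees with the log
step 11: x = 19 + (-3) = 16, y = -12 + (-4) = -16 -> verified
step 12: x = 16 + (-6) = 10, y = -16 + (-6) = -22 -> consistent with the log
step 13: x = 10 + (-6) = 4, y = -22 + (4) = -18 -> same as recorded
Each recorded entry agrees with the recomputation.

no error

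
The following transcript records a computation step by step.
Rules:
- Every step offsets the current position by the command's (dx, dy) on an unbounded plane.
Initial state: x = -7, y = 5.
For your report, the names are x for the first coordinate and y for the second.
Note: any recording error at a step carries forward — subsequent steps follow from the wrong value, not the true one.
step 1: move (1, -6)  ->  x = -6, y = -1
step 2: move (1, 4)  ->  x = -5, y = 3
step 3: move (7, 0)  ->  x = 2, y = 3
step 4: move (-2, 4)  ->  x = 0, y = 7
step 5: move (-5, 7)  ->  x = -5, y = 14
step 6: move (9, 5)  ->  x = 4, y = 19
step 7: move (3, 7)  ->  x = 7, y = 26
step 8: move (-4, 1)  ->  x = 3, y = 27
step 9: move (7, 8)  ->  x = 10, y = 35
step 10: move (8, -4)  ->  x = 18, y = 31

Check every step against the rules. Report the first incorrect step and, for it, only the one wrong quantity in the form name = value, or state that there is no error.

Step 1: x = -7 + (1) = -6, y = 5 + (-6) = -1 — exactly as logged.
Step 2: x = -6 + (1) = -5, y = -1 + (4) = 3 — same as recorded.
Step 3: x = -5 + (7) = 2, y = 3 + (0) = 3 — confirmed correct.
Step 4: x = 2 + (-2) = 0, y = 3 + (4) = 7 — exactly as logged.
Step 5: x = 0 + (-5) = -5, y = 7 + (7) = 14 — verified.
Step 6: x = -5 + (9) = 4, y = 14 + (5) = 19 — agrees with the transcript.
Step 7: x = 4 + (3) = 7, y = 19 + (7) = 26 — checks out.
Step 8: x = 7 + (-4) = 3, y = 26 + (1) = 27 — in agreement.
Step 9: x = 3 + (7) = 10, y = 27 + (8) = 35 — in agreement.
Step 10: x = 10 + (8) = 18, y = 35 + (-4) = 31 — verified.
The recomputation confirms every line.

no error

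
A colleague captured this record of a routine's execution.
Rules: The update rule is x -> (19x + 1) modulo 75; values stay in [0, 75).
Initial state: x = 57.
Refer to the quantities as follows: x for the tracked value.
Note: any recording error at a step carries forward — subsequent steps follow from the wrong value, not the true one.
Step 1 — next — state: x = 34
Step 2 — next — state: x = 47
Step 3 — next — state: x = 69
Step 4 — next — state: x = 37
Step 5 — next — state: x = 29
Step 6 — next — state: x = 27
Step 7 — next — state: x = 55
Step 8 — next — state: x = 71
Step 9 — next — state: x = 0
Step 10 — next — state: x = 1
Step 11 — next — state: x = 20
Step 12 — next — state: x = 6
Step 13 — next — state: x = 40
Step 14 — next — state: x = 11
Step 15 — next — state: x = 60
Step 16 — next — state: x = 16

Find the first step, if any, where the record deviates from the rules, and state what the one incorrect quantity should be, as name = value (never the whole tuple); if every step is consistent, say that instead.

Step 1: x = (19*57 + 1) mod 75 = 34 — consistent with the record.
Step 2: x = (19*34 + 1) mod 75 = 47 — no discrepancy.
Step 3: x = (19*47 + 1) mod 75 = 69 — matches.
Step 4: x = (19*69 + 1) mod 75 = 37 — agrees with the record.
Step 5: x = (19*37 + 1) mod 75 = 29 — agrees with the record.
Step 6: x = (19*29 + 1) mod 75 = 27 — agrees with the record.
Step 7: x = (19*27 + 1) mod 75 = 64 — first mismatch against the record.
So the first discrepancy is step 7, where the right value is x = 64.

step 7, x = 64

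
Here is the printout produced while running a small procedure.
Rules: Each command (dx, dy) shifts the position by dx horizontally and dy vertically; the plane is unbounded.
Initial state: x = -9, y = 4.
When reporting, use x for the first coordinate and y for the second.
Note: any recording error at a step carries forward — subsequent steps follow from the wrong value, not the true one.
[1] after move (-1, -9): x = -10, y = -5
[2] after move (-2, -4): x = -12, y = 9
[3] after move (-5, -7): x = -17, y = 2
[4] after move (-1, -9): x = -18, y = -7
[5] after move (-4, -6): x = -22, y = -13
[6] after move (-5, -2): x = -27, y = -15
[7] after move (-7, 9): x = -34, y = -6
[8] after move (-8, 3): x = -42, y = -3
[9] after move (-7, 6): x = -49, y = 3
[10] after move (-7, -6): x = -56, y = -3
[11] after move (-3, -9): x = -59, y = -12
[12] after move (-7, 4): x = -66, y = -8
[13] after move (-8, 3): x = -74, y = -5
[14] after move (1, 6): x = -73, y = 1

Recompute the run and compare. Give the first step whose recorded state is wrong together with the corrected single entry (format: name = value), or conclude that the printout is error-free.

step 2, y = -9

Step 1: x = -9 + (-1) = -10, y = 4 + (-9) = -5 — exactly as logged.
Step 2: x = -10 + (-2) = -12, y = -5 + (-4) = -9 — the entry is off here.
Conclusion: step 2 carries the first error; the entry should be y = -9.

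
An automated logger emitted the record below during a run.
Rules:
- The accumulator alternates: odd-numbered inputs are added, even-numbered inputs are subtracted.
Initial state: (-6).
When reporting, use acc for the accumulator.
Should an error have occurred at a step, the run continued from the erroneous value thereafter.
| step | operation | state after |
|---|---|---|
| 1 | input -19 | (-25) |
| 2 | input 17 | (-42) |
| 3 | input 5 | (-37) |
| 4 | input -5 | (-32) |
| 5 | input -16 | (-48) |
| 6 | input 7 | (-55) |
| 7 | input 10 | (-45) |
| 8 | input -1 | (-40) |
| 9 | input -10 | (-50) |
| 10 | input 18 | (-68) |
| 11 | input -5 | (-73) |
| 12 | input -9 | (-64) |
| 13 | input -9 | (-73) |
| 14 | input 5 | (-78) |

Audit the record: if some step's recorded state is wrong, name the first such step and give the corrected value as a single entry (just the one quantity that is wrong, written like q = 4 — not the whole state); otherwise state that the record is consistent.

step 1: acc = -6 + -19 = -25 -> exactly as logged
step 2: acc = -25 - 17 = -42 -> consistent with the record
step 3: acc = -42 + 5 = -37 -> confirmed correct
step 4: acc = -37 - -5 = -32 -> in agreement
step 5: acc = -32 + -16 = -48 -> agrees with the record
step 6: acc = -48 - 7 = -55 -> exactly as logged
step 7: acc = -55 + 10 = -45 -> checks out
step 8: acc = -45 - -1 = -44 -> the recorded entry deviates here
That makes step 8 the first incorrect line — acc = -44 is what it should show.

step 8, acc = -44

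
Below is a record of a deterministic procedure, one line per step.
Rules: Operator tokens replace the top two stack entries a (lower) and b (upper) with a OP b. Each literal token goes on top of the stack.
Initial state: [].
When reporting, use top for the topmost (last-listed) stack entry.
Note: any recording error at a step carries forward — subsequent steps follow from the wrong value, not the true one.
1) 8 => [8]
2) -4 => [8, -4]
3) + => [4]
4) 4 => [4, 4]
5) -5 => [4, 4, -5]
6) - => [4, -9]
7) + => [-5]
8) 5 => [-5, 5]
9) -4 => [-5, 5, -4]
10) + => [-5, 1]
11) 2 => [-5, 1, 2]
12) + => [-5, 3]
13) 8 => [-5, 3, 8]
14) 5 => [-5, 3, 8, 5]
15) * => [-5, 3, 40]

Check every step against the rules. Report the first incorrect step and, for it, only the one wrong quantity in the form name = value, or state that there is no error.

step 6, top = 9

Recomputing the run from the initial state:
step 1: [8]
step 2: [8, -4]
step 3: [4]
step 4: [4, 4]
step 5: [4, 4, -5]
step 6: [4, 9]
step 7: [13]
step 8: [13, 5]
step 9: [13, 5, -4]
step 10: [13, 1]
step 11: [13, 1, 2]
step 12: [13, 3]
step 13: [13, 3, 8]
step 14: [13, 3, 8, 5]
step 15: [13, 3, 40]
The first disagreement with the record is at step 6, where the value should be top = 9.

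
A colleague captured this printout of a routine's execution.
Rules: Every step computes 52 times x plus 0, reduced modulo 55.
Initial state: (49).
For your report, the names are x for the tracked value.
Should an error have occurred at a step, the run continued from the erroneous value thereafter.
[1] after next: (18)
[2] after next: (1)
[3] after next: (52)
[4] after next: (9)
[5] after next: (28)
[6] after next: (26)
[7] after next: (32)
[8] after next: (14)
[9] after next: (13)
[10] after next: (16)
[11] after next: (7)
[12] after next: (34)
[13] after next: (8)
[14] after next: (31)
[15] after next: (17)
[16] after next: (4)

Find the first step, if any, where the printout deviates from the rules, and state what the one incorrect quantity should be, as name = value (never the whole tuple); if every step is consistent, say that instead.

Recomputing the run from the initial state:
step 1: x = 18
step 2: x = 1
step 3: x = 52
step 4: x = 9
step 5: x = 28
step 6: x = 26
step 7: x = 32
step 8: x = 14
step 9: x = 13
step 10: x = 16
step 11: x = 7
step 12: x = 34
step 13: x = 8
step 14: x = 31
step 15: x = 17
step 16: x = 4
This matches the printout at every step.

no error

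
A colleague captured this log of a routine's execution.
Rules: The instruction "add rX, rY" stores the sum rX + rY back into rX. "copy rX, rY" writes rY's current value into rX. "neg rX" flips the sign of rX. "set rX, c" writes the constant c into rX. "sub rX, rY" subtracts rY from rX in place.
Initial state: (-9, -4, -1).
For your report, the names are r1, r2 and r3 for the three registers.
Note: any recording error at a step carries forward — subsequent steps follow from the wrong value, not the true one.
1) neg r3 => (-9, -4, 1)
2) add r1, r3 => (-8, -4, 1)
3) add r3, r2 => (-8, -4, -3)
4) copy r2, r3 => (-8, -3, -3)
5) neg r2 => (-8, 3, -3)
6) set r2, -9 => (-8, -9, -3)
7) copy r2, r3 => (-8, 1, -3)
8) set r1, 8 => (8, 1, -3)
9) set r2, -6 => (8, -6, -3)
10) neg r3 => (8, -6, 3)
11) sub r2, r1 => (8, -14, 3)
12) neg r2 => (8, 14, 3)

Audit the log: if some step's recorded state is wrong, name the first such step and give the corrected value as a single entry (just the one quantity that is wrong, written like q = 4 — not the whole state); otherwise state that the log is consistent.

1. r3 = -(-1) = 1 (matches)
2. r1 = -9 + 1 = -8 (exactly as logged)
3. r3 = 1 + -4 = -3 (exactly as logged)
4. r2 = -3 (consistent with the log)
5. r2 = -(-3) = 3 (no discrepancy)
6. r2 = -9 (exactly as logged)
7. r2 = -3 (the log has a different value)
Step 7 is the first one off; corrected, r2 = -3.

step 7, r2 = -3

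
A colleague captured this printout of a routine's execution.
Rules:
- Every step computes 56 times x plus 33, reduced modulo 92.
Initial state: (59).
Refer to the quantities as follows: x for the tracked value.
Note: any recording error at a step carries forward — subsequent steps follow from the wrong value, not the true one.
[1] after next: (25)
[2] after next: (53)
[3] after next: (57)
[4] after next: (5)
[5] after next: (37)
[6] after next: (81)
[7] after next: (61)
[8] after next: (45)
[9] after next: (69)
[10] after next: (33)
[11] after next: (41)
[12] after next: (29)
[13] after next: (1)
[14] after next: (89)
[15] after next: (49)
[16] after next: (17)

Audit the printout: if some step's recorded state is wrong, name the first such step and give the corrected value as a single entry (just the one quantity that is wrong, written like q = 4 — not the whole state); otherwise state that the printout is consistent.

no error

Step 1: x = (56*59 + 33) mod 92 = 25 — in agreement.
Step 2: x = (56*25 + 33) mod 92 = 53 — in agreement.
Step 3: x = (56*53 + 33) mod 92 = 57 — no discrepancy.
Step 4: x = (56*57 + 33) mod 92 = 5 — agrees with the printout.
Step 5: x = (56*5 + 33) mod 92 = 37 — matches.
Step 6: x = (56*37 + 33) mod 92 = 81 — confirmed correct.
Step 7: x = (56*81 + 33) mod 92 = 61 — agrees with the printout.
Step 8: x = (56*61 + 33) mod 92 = 45 — same as recorded.
Step 9: x = (56*45 + 33) mod 92 = 69 — verified.
Step 10: x = (56*69 + 33) mod 92 = 33 — no discrepancy.
Step 11: x = (56*33 + 33) mod 92 = 41 — same as recorded.
Step 12: x = (56*41 + 33) mod 92 = 29 — no discrepancy.
Step 13: x = (56*29 + 33) mod 92 = 1 — agrees with the printout.
Step 14: x = (56*1 + 33) mod 92 = 89 — checks out.
Step 15: x = (56*89 + 33) mod 92 = 49 — matches.
Step 16: x = (56*49 + 33) mod 92 = 17 — no discrepancy.
Each recorded entry agrees with the recomputation.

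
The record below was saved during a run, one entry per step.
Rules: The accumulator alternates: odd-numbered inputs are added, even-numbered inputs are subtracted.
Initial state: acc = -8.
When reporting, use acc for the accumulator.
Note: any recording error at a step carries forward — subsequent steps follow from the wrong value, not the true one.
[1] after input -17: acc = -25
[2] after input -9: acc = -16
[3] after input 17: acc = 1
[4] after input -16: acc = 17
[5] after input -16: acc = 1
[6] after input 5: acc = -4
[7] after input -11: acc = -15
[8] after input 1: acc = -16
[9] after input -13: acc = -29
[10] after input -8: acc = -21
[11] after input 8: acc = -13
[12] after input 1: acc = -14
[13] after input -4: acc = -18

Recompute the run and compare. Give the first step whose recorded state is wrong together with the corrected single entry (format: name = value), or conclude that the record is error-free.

no error

Step 1: acc = -8 + -17 = -25 — confirmed correct.
Step 2: acc = -25 - -9 = -16 — agrees with the record.
Step 3: acc = -16 + 17 = 1 — checks out.
Step 4: acc = 1 - -16 = 17 — exactly as logged.
Step 5: acc = 17 + -16 = 1 — checks out.
Step 6: acc = 1 - 5 = -4 — exactly as logged.
Step 7: acc = -4 + -11 = -15 — consistent with the record.
Step 8: acc = -15 - 1 = -16 — consistent with the record.
Step 9: acc = -16 + -13 = -29 — agrees with the record.
Step 10: acc = -29 - -8 = -21 — matches.
Step 11: acc = -21 + 8 = -13 — confirmed correct.
Step 12: acc = -13 - 1 = -14 — agrees with the record.
Step 13: acc = -14 + -4 = -18 — verified.
Nothing is out of place; the run is error-free.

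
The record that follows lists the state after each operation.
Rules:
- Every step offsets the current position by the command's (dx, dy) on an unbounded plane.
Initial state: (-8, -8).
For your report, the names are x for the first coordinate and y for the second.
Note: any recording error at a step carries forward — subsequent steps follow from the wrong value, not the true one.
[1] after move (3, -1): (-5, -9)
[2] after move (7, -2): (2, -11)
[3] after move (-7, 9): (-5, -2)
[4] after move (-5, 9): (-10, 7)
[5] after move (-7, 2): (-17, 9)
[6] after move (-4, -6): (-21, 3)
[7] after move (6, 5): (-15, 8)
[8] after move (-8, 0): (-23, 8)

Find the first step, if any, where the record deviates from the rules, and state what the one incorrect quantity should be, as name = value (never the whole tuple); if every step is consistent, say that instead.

no error

1. x = -8 + (3) = -5, y = -8 + (-1) = -9 (checks out)
2. x = -5 + (7) = 2, y = -9 + (-2) = -11 (no discrepancy)
3. x = 2 + (-7) = -5, y = -11 + (9) = -2 (no discrepancy)
4. x = -5 + (-5) = -10, y = -2 + (9) = 7 (in agreement)
5. x = -10 + (-7) = -17, y = 7 + (2) = 9 (in agreement)
6. x = -17 + (-4) = -21, y = 9 + (-6) = 3 (checks out)
7. x = -21 + (6) = -15, y = 3 + (5) = 8 (consistent with the record)
8. x = -15 + (-8) = -23, y = 8 + (0) = 8 (agrees with the record)
The recomputation confirms every line.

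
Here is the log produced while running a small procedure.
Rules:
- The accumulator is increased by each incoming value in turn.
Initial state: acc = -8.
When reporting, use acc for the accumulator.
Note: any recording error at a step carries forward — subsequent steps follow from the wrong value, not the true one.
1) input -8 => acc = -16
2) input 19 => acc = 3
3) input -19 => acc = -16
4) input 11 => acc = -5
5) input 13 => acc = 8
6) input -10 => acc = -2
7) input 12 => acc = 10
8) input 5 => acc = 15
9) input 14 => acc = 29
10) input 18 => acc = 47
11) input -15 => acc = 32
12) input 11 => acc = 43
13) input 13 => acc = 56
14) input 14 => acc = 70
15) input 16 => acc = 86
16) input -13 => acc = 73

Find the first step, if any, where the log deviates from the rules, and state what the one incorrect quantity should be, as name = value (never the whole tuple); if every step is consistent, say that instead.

no error

Recomputing the run from the initial state:
step 1: acc = -16
step 2: acc = 3
step 3: acc = -16
step 4: acc = -5
step 5: acc = 8
step 6: acc = -2
step 7: acc = 10
step 8: acc = 15
step 9: acc = 29
step 10: acc = 47
step 11: acc = 32
step 12: acc = 43
step 13: acc = 56
step 14: acc = 70
step 15: acc = 86
step 16: acc = 73
This matches the log at every step.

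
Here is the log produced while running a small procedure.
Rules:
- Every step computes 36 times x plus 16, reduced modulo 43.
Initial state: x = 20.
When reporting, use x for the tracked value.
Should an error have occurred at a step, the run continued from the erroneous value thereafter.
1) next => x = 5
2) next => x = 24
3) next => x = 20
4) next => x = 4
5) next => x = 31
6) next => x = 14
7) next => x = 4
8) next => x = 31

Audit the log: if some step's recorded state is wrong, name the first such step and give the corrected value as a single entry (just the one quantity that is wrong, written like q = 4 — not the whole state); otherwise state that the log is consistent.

step 4, x = 5

Step 1: x = (36*20 + 16) mod 43 = 5 — verified.
Step 2: x = (36*5 + 16) mod 43 = 24 — exactly as logged.
Step 3: x = (36*24 + 16) mod 43 = 20 — same as recorded.
Step 4: x = (36*20 + 16) mod 43 = 5 — not what was recorded.
The audit stops at step 4: the recorded entry is wrong and should be x = 5.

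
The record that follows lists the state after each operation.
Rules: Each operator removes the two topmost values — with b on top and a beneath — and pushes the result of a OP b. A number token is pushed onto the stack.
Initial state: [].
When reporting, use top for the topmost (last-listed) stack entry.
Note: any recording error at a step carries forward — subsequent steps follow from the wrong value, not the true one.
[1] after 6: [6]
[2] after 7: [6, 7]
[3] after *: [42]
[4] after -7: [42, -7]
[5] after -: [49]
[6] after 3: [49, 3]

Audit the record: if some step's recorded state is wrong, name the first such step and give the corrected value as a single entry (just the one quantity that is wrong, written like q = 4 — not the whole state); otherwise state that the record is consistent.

no error

Recomputing the run from the initial state:
step 1: [6]
step 2: [6, 7]
step 3: [42]
step 4: [42, -7]
step 5: [49]
step 6: [49, 3]
This matches the record at every step.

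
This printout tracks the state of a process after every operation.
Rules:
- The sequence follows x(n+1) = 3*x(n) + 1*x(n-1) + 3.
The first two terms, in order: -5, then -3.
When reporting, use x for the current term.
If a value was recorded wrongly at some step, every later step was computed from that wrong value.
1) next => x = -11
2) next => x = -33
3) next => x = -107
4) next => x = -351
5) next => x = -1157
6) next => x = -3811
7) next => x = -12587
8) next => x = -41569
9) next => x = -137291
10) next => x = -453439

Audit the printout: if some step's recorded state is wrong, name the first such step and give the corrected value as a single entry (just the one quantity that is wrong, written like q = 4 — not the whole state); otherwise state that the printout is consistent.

step 6, x = -3819

step 1: x = 3*(-3) + (1)*(-5) + (3) = -11 -> no discrepancy
step 2: x = 3*(-11) + (1)*(-3) + (3) = -33 -> verified
step 3: x = 3*(-33) + (1)*(-11) + (3) = -107 -> consistent with the printout
step 4: x = 3*(-107) + (1)*(-33) + (3) = -351 -> exactly as logged
step 5: x = 3*(-351) + (1)*(-107) + (3) = -1157 -> checks out
step 6: x = 3*(-1157) + (1)*(-351) + (3) = -3819 -> this is not what the printout shows
The audit stops at step 6: the recorded entry is wrong and should be x = -3819.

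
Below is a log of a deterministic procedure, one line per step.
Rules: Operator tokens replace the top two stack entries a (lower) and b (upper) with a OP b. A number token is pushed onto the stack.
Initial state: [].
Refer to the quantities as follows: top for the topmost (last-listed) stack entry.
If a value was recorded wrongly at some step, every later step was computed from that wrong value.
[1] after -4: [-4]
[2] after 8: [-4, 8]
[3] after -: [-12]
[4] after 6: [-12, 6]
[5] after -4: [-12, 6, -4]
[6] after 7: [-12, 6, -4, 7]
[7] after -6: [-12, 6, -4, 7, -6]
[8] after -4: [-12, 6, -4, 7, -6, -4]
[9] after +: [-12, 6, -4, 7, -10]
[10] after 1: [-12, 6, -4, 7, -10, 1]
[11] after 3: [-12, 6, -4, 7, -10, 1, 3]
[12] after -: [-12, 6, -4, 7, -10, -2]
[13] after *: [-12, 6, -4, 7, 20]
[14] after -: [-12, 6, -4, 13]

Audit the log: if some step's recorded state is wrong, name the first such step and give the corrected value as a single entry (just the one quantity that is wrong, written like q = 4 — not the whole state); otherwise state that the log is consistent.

step 14, top = -13

Recomputing the run from the initial state:
step 1: [-4]
step 2: [-4, 8]
step 3: [-12]
step 4: [-12, 6]
step 5: [-12, 6, -4]
step 6: [-12, 6, -4, 7]
step 7: [-12, 6, -4, 7, -6]
step 8: [-12, 6, -4, 7, -6, -4]
step 9: [-12, 6, -4, 7, -10]
step 10: [-12, 6, -4, 7, -10, 1]
step 11: [-12, 6, -4, 7, -10, 1, 3]
step 12: [-12, 6, -4, 7, -10, -2]
step 13: [-12, 6, -4, 7, 20]
step 14: [-12, 6, -4, -13]
The first disagreement with the log is at step 14, where the value should be top = -13.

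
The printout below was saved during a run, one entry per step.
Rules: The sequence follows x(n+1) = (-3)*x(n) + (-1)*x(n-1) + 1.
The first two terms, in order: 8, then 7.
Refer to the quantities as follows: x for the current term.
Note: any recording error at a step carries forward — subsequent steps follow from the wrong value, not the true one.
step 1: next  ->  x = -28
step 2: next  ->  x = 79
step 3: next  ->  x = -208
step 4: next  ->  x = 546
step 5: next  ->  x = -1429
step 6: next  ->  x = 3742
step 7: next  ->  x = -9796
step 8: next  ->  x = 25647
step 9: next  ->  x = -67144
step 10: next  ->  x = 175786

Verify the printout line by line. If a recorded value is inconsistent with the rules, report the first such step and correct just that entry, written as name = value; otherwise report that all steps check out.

step 2, x = 78

Recomputing the run from the initial state:
step 1: x = -28
step 2: x = 78
step 3: x = -205
step 4: x = 538
step 5: x = -1408
step 6: x = 3687
step 7: x = -9652
step 8: x = 25270
step 9: x = -66157
step 10: x = 173202
The first disagreement with the printout is at step 2, where the value should be x = 78.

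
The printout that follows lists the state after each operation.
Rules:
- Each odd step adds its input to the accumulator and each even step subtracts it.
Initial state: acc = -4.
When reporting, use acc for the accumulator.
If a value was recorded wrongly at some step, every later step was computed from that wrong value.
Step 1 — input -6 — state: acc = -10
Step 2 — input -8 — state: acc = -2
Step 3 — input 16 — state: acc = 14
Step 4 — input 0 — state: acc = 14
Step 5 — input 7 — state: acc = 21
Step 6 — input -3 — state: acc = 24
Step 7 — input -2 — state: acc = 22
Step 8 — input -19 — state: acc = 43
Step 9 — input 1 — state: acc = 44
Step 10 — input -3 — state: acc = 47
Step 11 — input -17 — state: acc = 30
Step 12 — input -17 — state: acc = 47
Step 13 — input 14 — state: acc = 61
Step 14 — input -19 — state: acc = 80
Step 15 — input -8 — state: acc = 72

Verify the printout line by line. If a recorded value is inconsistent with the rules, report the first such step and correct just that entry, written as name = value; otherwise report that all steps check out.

step 8, acc = 41

step 1: acc = -4 + -6 = -10 -> consistent with the printout
step 2: acc = -10 - -8 = -2 -> no discrepancy
step 3: acc = -2 + 16 = 14 -> no discrepancy
step 4: acc = 14 - 0 = 14 -> same as recorded
step 5: acc = 14 + 7 = 21 -> in agreement
step 6: acc = 21 - -3 = 24 -> same as recorded
step 7: acc = 24 + -2 = 22 -> checks out
step 8: acc = 22 - -19 = 41 -> the recorded entry deviates here
The earliest wrong entry is at step 8: it should read acc = 41.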